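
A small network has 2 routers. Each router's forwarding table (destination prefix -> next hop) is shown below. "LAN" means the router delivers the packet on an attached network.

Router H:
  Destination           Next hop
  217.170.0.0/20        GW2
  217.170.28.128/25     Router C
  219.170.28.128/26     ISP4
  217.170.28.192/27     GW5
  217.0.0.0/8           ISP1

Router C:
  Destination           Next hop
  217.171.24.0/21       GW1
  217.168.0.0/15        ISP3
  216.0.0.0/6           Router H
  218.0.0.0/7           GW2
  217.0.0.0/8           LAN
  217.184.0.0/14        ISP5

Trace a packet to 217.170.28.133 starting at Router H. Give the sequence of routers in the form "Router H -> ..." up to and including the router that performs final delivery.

At Router H: longest match for 217.170.28.133 is 217.170.28.128/25 -> Router C
At Router C: longest match for 217.170.28.133 is 217.0.0.0/8 -> LAN

Router H -> Router C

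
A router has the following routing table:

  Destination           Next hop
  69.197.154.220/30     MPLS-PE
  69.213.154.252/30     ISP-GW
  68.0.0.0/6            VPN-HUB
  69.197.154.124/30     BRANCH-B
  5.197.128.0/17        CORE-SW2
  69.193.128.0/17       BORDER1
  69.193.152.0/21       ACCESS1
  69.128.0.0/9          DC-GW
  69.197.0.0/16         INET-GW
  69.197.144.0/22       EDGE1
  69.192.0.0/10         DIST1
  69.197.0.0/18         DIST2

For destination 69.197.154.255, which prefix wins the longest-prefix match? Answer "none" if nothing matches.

Entries matching 69.197.154.255:
  68.0.0.0/6 (68.0.0.0 - 71.255.255.255)
  69.128.0.0/9 (69.128.0.0 - 69.255.255.255)
  69.192.0.0/10 (69.192.0.0 - 69.255.255.255)
  69.197.0.0/16 (69.197.0.0 - 69.197.255.255)
Most specific is 69.197.0.0/16.

69.197.0.0/16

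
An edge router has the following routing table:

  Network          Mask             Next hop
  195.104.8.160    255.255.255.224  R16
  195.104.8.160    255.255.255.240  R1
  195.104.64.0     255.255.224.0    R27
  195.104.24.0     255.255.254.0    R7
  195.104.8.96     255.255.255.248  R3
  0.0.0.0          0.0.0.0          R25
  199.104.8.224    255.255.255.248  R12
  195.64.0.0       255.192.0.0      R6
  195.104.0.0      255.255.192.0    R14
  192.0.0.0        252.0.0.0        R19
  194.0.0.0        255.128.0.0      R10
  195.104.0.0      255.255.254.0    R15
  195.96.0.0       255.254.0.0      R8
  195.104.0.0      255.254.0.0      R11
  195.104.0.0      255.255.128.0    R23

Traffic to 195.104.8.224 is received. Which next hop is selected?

Routes whose prefix contains 195.104.8.224:
  0.0.0.0/0 (default, matches everything) -> R25
  192.0.0.0/6 (192.0.0.0 - 195.255.255.255) -> R19
  195.64.0.0/10 (195.64.0.0 - 195.127.255.255) -> R6
  195.104.0.0/15 (195.104.0.0 - 195.105.255.255) -> R11
  195.104.0.0/17 (195.104.0.0 - 195.104.127.255) -> R23
  195.104.0.0/18 (195.104.0.0 - 195.104.63.255) -> R14
More-specific entries that do NOT match:
  195.104.8.96/29 (195.104.8.96 - 195.104.8.103) does not contain 195.104.8.224
  199.104.8.224/29 (199.104.8.224 - 199.104.8.231) does not contain 195.104.8.224
  195.104.8.160/28 (195.104.8.160 - 195.104.8.175) does not contain 195.104.8.224
  195.104.8.160/27 (195.104.8.160 - 195.104.8.191) does not contain 195.104.8.224
  195.104.24.0/23 (195.104.24.0 - 195.104.25.255) does not contain 195.104.8.224
  195.104.0.0/23 (195.104.0.0 - 195.104.1.255) does not contain 195.104.8.224
  195.104.64.0/19 (195.104.64.0 - 195.104.95.255) does not contain 195.104.8.224
Longest matching prefix is /18 -> next hop R14.

R14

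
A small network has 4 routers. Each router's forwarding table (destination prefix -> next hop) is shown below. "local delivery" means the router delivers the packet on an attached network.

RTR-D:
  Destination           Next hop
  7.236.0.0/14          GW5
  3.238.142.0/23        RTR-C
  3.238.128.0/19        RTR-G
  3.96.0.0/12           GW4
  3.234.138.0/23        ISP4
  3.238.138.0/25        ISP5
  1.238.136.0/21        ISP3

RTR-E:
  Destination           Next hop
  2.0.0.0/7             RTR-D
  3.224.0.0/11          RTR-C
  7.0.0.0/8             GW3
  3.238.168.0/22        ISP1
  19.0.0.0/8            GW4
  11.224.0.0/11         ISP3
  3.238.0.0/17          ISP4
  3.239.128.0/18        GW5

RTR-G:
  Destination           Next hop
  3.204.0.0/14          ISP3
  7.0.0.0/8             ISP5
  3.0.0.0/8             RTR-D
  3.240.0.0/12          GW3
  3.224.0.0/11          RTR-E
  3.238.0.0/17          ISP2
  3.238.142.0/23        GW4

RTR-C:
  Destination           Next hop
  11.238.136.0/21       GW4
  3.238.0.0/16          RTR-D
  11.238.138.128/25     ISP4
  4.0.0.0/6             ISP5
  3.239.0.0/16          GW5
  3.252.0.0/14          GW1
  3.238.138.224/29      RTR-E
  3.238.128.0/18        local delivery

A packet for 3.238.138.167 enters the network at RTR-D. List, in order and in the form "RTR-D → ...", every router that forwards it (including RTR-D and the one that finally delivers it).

At RTR-D: longest match for 3.238.138.167 is 3.238.128.0/19 -> RTR-G
At RTR-G: longest match for 3.238.138.167 is 3.224.0.0/11 -> RTR-E
At RTR-E: longest match for 3.238.138.167 is 3.224.0.0/11 -> RTR-C
At RTR-C: longest match for 3.238.138.167 is 3.238.128.0/18 -> local delivery

RTR-D → RTR-G → RTR-E → RTR-C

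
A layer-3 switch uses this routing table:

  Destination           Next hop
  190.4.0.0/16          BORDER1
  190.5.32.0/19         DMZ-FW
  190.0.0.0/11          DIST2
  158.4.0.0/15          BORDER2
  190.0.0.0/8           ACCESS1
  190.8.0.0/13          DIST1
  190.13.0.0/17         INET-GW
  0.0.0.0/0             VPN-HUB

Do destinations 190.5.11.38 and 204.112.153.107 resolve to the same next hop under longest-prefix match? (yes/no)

no

190.5.11.38: longest match 190.0.0.0/11 -> DIST2
204.112.153.107: longest match 0.0.0.0/0 -> VPN-HUB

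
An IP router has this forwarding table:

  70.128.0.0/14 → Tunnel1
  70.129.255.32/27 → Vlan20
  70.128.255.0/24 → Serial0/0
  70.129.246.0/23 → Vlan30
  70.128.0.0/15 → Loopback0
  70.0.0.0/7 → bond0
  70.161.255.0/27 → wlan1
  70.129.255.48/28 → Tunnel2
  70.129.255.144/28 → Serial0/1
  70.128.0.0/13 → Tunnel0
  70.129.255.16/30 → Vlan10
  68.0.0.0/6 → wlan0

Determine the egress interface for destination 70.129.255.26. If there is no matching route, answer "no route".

Loopback0

Routes whose prefix contains 70.129.255.26:
  68.0.0.0/6 (68.0.0.0 - 71.255.255.255) -> wlan0
  70.0.0.0/7 (70.0.0.0 - 71.255.255.255) -> bond0
  70.128.0.0/13 (70.128.0.0 - 70.135.255.255) -> Tunnel0
  70.128.0.0/14 (70.128.0.0 - 70.131.255.255) -> Tunnel1
  70.128.0.0/15 (70.128.0.0 - 70.129.255.255) -> Loopback0
More-specific entries that do NOT match:
  70.129.255.16/30 (70.129.255.16 - 70.129.255.19) does not contain 70.129.255.26
  70.129.255.48/28 (70.129.255.48 - 70.129.255.63) does not contain 70.129.255.26
  70.129.255.144/28 (70.129.255.144 - 70.129.255.159) does not contain 70.129.255.26
  70.129.255.32/27 (70.129.255.32 - 70.129.255.63) does not contain 70.129.255.26
  70.161.255.0/27 (70.161.255.0 - 70.161.255.31) does not contain 70.129.255.26
  70.128.255.0/24 (70.128.255.0 - 70.128.255.255) does not contain 70.129.255.26
  70.129.246.0/23 (70.129.246.0 - 70.129.247.255) does not contain 70.129.255.26
Longest matching prefix is /15 -> interface Loopback0.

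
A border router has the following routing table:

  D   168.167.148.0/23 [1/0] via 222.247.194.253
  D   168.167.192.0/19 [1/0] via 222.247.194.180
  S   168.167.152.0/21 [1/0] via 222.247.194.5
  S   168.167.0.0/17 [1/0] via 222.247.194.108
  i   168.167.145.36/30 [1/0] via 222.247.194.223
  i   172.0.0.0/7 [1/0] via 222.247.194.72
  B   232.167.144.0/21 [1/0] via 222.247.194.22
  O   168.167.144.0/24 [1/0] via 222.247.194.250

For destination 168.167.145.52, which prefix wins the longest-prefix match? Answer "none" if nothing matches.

none

168.167.145.52 is outside every listed prefix and there is no default route.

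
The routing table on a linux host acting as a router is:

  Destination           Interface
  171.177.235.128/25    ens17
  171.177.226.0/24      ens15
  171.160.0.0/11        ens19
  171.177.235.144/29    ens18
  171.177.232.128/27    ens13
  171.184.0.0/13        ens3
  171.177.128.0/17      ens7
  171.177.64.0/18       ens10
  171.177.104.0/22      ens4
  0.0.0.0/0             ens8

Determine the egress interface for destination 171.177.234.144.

Routes whose prefix contains 171.177.234.144:
  0.0.0.0/0 (default, matches everything) -> ens8
  171.160.0.0/11 (171.160.0.0 - 171.191.255.255) -> ens19
  171.177.128.0/17 (171.177.128.0 - 171.177.255.255) -> ens7
More-specific entries that do NOT match:
  171.177.235.144/29 (171.177.235.144 - 171.177.235.151) does not contain 171.177.234.144
  171.177.232.128/27 (171.177.232.128 - 171.177.232.159) does not contain 171.177.234.144
  171.177.235.128/25 (171.177.235.128 - 171.177.235.255) does not contain 171.177.234.144
  171.177.226.0/24 (171.177.226.0 - 171.177.226.255) does not contain 171.177.234.144
  171.177.104.0/22 (171.177.104.0 - 171.177.107.255) does not contain 171.177.234.144
  171.177.64.0/18 (171.177.64.0 - 171.177.127.255) does not contain 171.177.234.144
Longest matching prefix is /17 -> interface ens7.

ens7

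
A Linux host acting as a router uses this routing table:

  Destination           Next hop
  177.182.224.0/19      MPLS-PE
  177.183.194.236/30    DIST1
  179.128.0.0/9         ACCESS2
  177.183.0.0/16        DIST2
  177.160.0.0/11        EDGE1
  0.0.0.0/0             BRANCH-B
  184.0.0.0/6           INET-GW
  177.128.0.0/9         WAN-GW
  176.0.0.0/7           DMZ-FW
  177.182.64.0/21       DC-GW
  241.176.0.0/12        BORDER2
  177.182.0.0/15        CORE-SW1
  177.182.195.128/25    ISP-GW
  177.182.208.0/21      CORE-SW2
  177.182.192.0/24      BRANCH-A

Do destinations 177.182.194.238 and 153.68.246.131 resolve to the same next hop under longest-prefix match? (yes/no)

no

177.182.194.238: longest match 177.182.0.0/15 -> CORE-SW1
153.68.246.131: longest match 0.0.0.0/0 -> BRANCH-B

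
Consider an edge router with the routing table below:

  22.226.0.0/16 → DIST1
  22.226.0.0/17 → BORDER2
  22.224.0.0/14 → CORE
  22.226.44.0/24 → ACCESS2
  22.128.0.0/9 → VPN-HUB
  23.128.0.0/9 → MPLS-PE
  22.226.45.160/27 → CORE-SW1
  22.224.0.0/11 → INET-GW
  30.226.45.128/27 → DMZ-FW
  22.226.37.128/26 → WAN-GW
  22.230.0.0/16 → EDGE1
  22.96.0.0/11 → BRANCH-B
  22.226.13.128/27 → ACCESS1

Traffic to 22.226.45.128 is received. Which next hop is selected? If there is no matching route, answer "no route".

Routes whose prefix contains 22.226.45.128:
  22.128.0.0/9 (22.128.0.0 - 22.255.255.255) -> VPN-HUB
  22.224.0.0/11 (22.224.0.0 - 22.255.255.255) -> INET-GW
  22.224.0.0/14 (22.224.0.0 - 22.227.255.255) -> CORE
  22.226.0.0/16 (22.226.0.0 - 22.226.255.255) -> DIST1
  22.226.0.0/17 (22.226.0.0 - 22.226.127.255) -> BORDER2
More-specific entries that do NOT match:
  22.226.45.160/27 (22.226.45.160 - 22.226.45.191) does not contain 22.226.45.128
  30.226.45.128/27 (30.226.45.128 - 30.226.45.159) does not contain 22.226.45.128
  22.226.13.128/27 (22.226.13.128 - 22.226.13.159) does not contain 22.226.45.128
  22.226.37.128/26 (22.226.37.128 - 22.226.37.191) does not contain 22.226.45.128
  22.226.44.0/24 (22.226.44.0 - 22.226.44.255) does not contain 22.226.45.128
Longest matching prefix is /17 -> next hop BORDER2.

BORDER2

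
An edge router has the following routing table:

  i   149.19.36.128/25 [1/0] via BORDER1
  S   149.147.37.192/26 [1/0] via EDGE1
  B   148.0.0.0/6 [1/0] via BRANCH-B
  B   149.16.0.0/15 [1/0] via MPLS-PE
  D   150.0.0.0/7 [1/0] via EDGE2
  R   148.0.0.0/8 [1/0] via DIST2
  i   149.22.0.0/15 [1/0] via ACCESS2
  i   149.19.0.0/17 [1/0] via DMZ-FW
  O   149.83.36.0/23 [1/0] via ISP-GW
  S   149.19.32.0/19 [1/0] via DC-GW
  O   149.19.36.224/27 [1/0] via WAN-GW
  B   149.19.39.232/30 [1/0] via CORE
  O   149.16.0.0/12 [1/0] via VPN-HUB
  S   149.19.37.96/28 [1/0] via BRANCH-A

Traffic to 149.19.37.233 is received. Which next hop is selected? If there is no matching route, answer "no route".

Routes whose prefix contains 149.19.37.233:
  148.0.0.0/6 (148.0.0.0 - 151.255.255.255) -> BRANCH-B
  149.16.0.0/12 (149.16.0.0 - 149.31.255.255) -> VPN-HUB
  149.19.0.0/17 (149.19.0.0 - 149.19.127.255) -> DMZ-FW
  149.19.32.0/19 (149.19.32.0 - 149.19.63.255) -> DC-GW
More-specific entries that do NOT match:
  149.19.39.232/30 (149.19.39.232 - 149.19.39.235) does not contain 149.19.37.233
  149.19.37.96/28 (149.19.37.96 - 149.19.37.111) does not contain 149.19.37.233
  149.19.36.224/27 (149.19.36.224 - 149.19.36.255) does not contain 149.19.37.233
  149.147.37.192/26 (149.147.37.192 - 149.147.37.255) does not contain 149.19.37.233
  149.19.36.128/25 (149.19.36.128 - 149.19.36.255) does not contain 149.19.37.233
  149.83.36.0/23 (149.83.36.0 - 149.83.37.255) does not contain 149.19.37.233
Longest matching prefix is /19 -> next hop DC-GW.

DC-GW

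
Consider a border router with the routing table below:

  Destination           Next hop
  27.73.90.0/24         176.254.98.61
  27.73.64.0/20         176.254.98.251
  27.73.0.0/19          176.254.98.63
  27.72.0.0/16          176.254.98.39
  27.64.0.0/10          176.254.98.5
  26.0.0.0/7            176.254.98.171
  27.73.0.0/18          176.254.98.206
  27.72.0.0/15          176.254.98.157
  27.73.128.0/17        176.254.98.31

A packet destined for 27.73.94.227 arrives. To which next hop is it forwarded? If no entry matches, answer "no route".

Routes whose prefix contains 27.73.94.227:
  26.0.0.0/7 (26.0.0.0 - 27.255.255.255) -> 176.254.98.171
  27.64.0.0/10 (27.64.0.0 - 27.127.255.255) -> 176.254.98.5
  27.72.0.0/15 (27.72.0.0 - 27.73.255.255) -> 176.254.98.157
More-specific entries that do NOT match:
  27.73.90.0/24 (27.73.90.0 - 27.73.90.255) does not contain 27.73.94.227
  27.73.64.0/20 (27.73.64.0 - 27.73.79.255) does not contain 27.73.94.227
  27.73.0.0/19 (27.73.0.0 - 27.73.31.255) does not contain 27.73.94.227
  27.73.0.0/18 (27.73.0.0 - 27.73.63.255) does not contain 27.73.94.227
  27.73.128.0/17 (27.73.128.0 - 27.73.255.255) does not contain 27.73.94.227
  27.72.0.0/16 (27.72.0.0 - 27.72.255.255) does not contain 27.73.94.227
Longest matching prefix is /15 -> next hop 176.254.98.157.

176.254.98.157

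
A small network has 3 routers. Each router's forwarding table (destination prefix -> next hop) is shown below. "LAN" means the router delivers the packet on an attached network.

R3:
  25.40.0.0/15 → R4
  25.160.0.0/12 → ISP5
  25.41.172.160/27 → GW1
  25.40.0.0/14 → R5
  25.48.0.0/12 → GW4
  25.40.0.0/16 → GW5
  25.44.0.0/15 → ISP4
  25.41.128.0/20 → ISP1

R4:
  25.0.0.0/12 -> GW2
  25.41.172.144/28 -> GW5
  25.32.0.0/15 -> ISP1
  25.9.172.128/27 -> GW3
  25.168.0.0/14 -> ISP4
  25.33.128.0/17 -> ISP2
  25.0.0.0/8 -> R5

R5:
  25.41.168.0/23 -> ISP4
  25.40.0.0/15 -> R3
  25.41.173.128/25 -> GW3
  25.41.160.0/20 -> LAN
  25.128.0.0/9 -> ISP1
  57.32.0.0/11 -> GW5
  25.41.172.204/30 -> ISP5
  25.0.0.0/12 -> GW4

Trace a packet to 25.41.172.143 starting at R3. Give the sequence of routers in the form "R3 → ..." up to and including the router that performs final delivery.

R3 → R4 → R5

At R3: longest match for 25.41.172.143 is 25.40.0.0/15 -> R4
At R4: longest match for 25.41.172.143 is 25.0.0.0/8 -> R5
At R5: longest match for 25.41.172.143 is 25.41.160.0/20 -> LAN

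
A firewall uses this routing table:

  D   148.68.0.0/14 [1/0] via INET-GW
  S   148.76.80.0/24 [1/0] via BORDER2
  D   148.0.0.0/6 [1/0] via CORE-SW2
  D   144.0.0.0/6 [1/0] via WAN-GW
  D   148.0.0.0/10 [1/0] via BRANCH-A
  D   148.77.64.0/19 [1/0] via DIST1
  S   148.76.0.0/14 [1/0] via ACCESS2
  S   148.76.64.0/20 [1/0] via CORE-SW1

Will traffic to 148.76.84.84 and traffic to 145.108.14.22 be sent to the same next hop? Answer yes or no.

148.76.84.84: longest match 148.76.0.0/14 -> ACCESS2
145.108.14.22: longest match 144.0.0.0/6 -> WAN-GW

no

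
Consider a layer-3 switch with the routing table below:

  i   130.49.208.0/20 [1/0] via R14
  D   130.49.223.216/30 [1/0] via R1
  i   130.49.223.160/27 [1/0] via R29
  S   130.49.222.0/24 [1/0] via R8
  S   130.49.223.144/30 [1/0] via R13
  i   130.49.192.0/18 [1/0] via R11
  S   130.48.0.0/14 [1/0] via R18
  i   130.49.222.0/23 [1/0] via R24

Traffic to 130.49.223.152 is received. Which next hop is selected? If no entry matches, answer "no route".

R24

Routes whose prefix contains 130.49.223.152:
  130.48.0.0/14 (130.48.0.0 - 130.51.255.255) -> R18
  130.49.192.0/18 (130.49.192.0 - 130.49.255.255) -> R11
  130.49.208.0/20 (130.49.208.0 - 130.49.223.255) -> R14
  130.49.222.0/23 (130.49.222.0 - 130.49.223.255) -> R24
More-specific entries that do NOT match:
  130.49.223.216/30 (130.49.223.216 - 130.49.223.219) does not contain 130.49.223.152
  130.49.223.144/30 (130.49.223.144 - 130.49.223.147) does not contain 130.49.223.152
  130.49.223.160/27 (130.49.223.160 - 130.49.223.191) does not contain 130.49.223.152
  130.49.222.0/24 (130.49.222.0 - 130.49.222.255) does not contain 130.49.223.152
Longest matching prefix is /23 -> next hop R24.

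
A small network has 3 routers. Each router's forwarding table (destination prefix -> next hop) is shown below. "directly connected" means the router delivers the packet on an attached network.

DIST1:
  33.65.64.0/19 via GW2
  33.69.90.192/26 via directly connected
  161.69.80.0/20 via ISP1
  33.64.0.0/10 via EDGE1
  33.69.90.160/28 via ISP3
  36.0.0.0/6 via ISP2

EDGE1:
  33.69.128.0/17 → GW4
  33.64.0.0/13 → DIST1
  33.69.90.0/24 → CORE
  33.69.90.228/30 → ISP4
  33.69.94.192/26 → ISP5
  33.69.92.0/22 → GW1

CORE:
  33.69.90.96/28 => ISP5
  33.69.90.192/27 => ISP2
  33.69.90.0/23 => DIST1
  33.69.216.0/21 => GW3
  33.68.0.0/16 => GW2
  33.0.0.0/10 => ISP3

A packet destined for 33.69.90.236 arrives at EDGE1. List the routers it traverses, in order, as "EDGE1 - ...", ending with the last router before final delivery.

EDGE1 - CORE - DIST1

At EDGE1: longest match for 33.69.90.236 is 33.69.90.0/24 -> CORE
At CORE: longest match for 33.69.90.236 is 33.69.90.0/23 -> DIST1
At DIST1: longest match for 33.69.90.236 is 33.69.90.192/26 -> directly connected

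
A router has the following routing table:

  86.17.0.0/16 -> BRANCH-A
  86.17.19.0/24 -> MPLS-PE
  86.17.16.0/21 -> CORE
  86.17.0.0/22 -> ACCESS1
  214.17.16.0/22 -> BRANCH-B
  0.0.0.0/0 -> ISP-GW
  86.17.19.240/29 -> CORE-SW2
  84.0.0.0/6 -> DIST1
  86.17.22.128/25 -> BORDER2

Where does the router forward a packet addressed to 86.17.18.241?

Routes whose prefix contains 86.17.18.241:
  0.0.0.0/0 (default, matches everything) -> ISP-GW
  84.0.0.0/6 (84.0.0.0 - 87.255.255.255) -> DIST1
  86.17.0.0/16 (86.17.0.0 - 86.17.255.255) -> BRANCH-A
  86.17.16.0/21 (86.17.16.0 - 86.17.23.255) -> CORE
More-specific entries that do NOT match:
  86.17.19.240/29 (86.17.19.240 - 86.17.19.247) does not contain 86.17.18.241
  86.17.22.128/25 (86.17.22.128 - 86.17.22.255) does not contain 86.17.18.241
  86.17.19.0/24 (86.17.19.0 - 86.17.19.255) does not contain 86.17.18.241
  86.17.0.0/22 (86.17.0.0 - 86.17.3.255) does not contain 86.17.18.241
  214.17.16.0/22 (214.17.16.0 - 214.17.19.255) does not contain 86.17.18.241
Longest matching prefix is /21 -> next hop CORE.

CORE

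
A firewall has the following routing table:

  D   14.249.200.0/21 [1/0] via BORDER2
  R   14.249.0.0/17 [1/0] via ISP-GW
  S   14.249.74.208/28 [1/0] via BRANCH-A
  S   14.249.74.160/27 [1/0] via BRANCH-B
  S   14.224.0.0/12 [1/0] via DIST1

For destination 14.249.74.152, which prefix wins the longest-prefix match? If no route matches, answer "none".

14.249.0.0/17

Entries matching 14.249.74.152:
  14.249.0.0/17 (14.249.0.0 - 14.249.127.255)
Most specific is 14.249.0.0/17.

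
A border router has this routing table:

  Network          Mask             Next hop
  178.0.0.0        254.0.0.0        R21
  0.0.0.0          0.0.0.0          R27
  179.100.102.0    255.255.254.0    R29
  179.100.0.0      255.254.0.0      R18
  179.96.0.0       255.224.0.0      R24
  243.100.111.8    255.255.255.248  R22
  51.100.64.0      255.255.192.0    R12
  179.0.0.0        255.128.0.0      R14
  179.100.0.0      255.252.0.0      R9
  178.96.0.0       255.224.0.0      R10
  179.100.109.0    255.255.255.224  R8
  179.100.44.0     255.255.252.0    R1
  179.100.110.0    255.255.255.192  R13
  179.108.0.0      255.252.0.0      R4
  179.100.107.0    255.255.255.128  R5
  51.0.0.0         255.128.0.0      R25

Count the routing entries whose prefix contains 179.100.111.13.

6

Prefixes containing 179.100.111.13:
  0.0.0.0/0 (default, matches everything)
  178.0.0.0/7 (178.0.0.0 - 179.255.255.255)
  179.0.0.0/9 (179.0.0.0 - 179.127.255.255)
  179.96.0.0/11 (179.96.0.0 - 179.127.255.255)
  179.100.0.0/14 (179.100.0.0 - 179.103.255.255)
  179.100.0.0/15 (179.100.0.0 - 179.101.255.255)
Total matching entries: 6.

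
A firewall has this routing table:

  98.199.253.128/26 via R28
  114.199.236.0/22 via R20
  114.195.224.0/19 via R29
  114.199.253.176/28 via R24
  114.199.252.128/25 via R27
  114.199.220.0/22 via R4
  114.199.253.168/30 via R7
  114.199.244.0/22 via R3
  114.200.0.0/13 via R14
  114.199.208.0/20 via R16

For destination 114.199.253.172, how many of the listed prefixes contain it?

No listed prefix contains 114.199.253.172.
Total matching entries: 0.

0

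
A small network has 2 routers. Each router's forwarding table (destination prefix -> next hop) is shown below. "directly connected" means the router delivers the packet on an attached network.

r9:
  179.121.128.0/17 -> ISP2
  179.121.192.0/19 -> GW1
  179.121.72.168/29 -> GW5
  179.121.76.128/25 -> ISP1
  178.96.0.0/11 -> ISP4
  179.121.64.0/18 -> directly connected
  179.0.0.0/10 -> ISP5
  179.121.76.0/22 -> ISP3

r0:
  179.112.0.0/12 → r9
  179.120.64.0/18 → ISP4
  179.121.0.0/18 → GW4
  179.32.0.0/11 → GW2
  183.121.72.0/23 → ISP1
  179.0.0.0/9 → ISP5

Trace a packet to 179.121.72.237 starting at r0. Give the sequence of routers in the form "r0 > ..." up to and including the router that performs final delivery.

r0 > r9

At r0: longest match for 179.121.72.237 is 179.112.0.0/12 -> r9
At r9: longest match for 179.121.72.237 is 179.121.64.0/18 -> directly connected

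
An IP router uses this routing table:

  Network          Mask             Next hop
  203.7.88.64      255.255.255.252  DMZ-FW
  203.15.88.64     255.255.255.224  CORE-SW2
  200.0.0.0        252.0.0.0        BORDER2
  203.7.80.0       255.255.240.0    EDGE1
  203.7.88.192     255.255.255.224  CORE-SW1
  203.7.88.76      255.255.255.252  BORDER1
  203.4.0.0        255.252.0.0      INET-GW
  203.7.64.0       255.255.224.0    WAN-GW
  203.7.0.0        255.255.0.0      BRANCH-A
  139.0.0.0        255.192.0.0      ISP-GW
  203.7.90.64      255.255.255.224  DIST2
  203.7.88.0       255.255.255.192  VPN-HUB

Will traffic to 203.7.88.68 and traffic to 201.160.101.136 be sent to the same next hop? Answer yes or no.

no

203.7.88.68: longest match 203.7.80.0/20 -> EDGE1
201.160.101.136: longest match 200.0.0.0/6 -> BORDER2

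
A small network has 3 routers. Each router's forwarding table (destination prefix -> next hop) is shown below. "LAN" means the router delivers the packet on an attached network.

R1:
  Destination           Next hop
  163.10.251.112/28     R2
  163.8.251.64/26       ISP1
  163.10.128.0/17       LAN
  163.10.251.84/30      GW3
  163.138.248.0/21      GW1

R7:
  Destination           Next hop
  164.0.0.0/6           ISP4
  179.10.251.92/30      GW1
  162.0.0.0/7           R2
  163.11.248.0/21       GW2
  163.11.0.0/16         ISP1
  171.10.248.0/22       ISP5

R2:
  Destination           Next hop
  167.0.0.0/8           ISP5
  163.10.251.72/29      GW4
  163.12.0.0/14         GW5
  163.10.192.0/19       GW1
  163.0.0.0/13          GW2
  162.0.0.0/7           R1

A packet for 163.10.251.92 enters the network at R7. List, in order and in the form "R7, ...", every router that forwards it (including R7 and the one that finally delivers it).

At R7: longest match for 163.10.251.92 is 162.0.0.0/7 -> R2
At R2: longest match for 163.10.251.92 is 162.0.0.0/7 -> R1
At R1: longest match for 163.10.251.92 is 163.10.128.0/17 -> LAN

R7, R2, R1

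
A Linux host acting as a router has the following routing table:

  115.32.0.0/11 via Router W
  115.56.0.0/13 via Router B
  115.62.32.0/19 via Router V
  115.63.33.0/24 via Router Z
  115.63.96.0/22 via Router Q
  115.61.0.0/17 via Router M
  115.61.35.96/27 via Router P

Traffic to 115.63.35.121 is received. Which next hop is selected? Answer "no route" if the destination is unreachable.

Routes whose prefix contains 115.63.35.121:
  115.32.0.0/11 (115.32.0.0 - 115.63.255.255) -> Router W
  115.56.0.0/13 (115.56.0.0 - 115.63.255.255) -> Router B
More-specific entries that do NOT match:
  115.61.35.96/27 (115.61.35.96 - 115.61.35.127) does not contain 115.63.35.121
  115.63.33.0/24 (115.63.33.0 - 115.63.33.255) does not contain 115.63.35.121
  115.63.96.0/22 (115.63.96.0 - 115.63.99.255) does not contain 115.63.35.121
  115.62.32.0/19 (115.62.32.0 - 115.62.63.255) does not contain 115.63.35.121
  115.61.0.0/17 (115.61.0.0 - 115.61.127.255) does not contain 115.63.35.121
Longest matching prefix is /13 -> next hop Router B.

Router B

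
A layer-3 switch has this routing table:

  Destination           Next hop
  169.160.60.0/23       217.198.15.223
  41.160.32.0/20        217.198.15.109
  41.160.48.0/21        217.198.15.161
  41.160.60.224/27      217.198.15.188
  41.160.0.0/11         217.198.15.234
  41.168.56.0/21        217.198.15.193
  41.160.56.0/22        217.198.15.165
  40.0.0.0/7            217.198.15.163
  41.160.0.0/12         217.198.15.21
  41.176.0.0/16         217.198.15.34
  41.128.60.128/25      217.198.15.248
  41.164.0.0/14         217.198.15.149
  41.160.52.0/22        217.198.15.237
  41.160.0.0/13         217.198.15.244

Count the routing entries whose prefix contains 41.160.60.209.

Prefixes containing 41.160.60.209:
  40.0.0.0/7 (40.0.0.0 - 41.255.255.255)
  41.160.0.0/11 (41.160.0.0 - 41.191.255.255)
  41.160.0.0/12 (41.160.0.0 - 41.175.255.255)
  41.160.0.0/13 (41.160.0.0 - 41.167.255.255)
Total matching entries: 4.

4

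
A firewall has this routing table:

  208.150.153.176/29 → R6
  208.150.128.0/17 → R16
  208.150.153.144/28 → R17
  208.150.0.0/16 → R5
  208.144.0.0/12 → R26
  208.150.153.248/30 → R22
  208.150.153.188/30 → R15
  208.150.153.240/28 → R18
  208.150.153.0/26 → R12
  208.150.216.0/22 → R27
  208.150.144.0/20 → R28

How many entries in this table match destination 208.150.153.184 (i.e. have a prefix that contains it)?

Prefixes containing 208.150.153.184:
  208.144.0.0/12 (208.144.0.0 - 208.159.255.255)
  208.150.0.0/16 (208.150.0.0 - 208.150.255.255)
  208.150.128.0/17 (208.150.128.0 - 208.150.255.255)
  208.150.144.0/20 (208.150.144.0 - 208.150.159.255)
Total matching entries: 4.

4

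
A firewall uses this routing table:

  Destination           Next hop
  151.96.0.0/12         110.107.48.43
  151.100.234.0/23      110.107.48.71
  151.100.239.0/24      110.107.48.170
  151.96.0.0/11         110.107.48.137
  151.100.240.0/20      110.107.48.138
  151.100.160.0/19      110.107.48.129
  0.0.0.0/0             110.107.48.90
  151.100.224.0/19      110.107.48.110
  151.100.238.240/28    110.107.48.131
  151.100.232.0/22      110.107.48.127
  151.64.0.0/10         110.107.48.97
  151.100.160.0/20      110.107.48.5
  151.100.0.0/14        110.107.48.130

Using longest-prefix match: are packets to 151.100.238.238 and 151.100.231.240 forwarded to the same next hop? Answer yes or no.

151.100.238.238: longest match 151.100.224.0/19 -> 110.107.48.110
151.100.231.240: longest match 151.100.224.0/19 -> 110.107.48.110

yes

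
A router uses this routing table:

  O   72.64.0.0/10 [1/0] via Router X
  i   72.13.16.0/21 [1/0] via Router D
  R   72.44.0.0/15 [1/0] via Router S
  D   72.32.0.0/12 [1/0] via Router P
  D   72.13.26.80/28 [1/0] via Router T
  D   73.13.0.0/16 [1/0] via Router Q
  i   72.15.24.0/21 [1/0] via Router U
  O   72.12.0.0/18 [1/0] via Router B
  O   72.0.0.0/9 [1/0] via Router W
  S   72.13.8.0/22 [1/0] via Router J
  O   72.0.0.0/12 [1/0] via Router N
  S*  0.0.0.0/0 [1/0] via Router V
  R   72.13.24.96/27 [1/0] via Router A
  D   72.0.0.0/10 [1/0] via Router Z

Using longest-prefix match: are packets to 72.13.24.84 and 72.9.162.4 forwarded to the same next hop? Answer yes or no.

yes

72.13.24.84: longest match 72.0.0.0/12 -> Router N
72.9.162.4: longest match 72.0.0.0/12 -> Router N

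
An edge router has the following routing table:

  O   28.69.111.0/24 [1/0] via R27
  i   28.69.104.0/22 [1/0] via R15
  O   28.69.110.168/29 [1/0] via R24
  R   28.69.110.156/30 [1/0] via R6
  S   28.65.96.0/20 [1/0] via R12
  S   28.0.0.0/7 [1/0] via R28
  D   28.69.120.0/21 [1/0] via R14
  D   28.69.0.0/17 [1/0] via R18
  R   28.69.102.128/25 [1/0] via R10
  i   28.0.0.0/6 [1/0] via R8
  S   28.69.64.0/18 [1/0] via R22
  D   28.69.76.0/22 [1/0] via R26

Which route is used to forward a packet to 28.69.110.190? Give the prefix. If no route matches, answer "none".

28.69.64.0/18

Entries matching 28.69.110.190:
  28.0.0.0/6 (28.0.0.0 - 31.255.255.255)
  28.0.0.0/7 (28.0.0.0 - 29.255.255.255)
  28.69.0.0/17 (28.69.0.0 - 28.69.127.255)
  28.69.64.0/18 (28.69.64.0 - 28.69.127.255)
Most specific is 28.69.64.0/18.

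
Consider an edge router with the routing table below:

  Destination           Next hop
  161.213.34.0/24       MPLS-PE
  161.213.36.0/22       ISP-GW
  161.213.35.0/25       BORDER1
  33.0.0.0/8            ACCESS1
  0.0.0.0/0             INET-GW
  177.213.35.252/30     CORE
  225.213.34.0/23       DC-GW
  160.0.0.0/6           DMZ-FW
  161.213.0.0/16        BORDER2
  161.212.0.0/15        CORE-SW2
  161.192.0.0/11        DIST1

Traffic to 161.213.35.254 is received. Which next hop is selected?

BORDER2

Routes whose prefix contains 161.213.35.254:
  0.0.0.0/0 (default, matches everything) -> INET-GW
  160.0.0.0/6 (160.0.0.0 - 163.255.255.255) -> DMZ-FW
  161.192.0.0/11 (161.192.0.0 - 161.223.255.255) -> DIST1
  161.212.0.0/15 (161.212.0.0 - 161.213.255.255) -> CORE-SW2
  161.213.0.0/16 (161.213.0.0 - 161.213.255.255) -> BORDER2
More-specific entries that do NOT match:
  177.213.35.252/30 (177.213.35.252 - 177.213.35.255) does not contain 161.213.35.254
  161.213.35.0/25 (161.213.35.0 - 161.213.35.127) does not contain 161.213.35.254
  161.213.34.0/24 (161.213.34.0 - 161.213.34.255) does not contain 161.213.35.254
  225.213.34.0/23 (225.213.34.0 - 225.213.35.255) does not contain 161.213.35.254
  161.213.36.0/22 (161.213.36.0 - 161.213.39.255) does not contain 161.213.35.254
Longest matching prefix is /16 -> next hop BORDER2.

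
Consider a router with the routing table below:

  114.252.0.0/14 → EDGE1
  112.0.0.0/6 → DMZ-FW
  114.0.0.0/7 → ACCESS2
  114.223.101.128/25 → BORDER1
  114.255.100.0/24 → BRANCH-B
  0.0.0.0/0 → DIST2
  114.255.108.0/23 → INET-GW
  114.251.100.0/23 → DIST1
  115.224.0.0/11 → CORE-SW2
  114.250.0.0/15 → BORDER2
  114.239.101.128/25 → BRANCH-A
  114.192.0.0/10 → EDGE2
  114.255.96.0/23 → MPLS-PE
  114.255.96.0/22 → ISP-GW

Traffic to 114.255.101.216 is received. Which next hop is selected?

Routes whose prefix contains 114.255.101.216:
  0.0.0.0/0 (default, matches everything) -> DIST2
  112.0.0.0/6 (112.0.0.0 - 115.255.255.255) -> DMZ-FW
  114.0.0.0/7 (114.0.0.0 - 115.255.255.255) -> ACCESS2
  114.192.0.0/10 (114.192.0.0 - 114.255.255.255) -> EDGE2
  114.252.0.0/14 (114.252.0.0 - 114.255.255.255) -> EDGE1
More-specific entries that do NOT match:
  114.223.101.128/25 (114.223.101.128 - 114.223.101.255) does not contain 114.255.101.216
  114.239.101.128/25 (114.239.101.128 - 114.239.101.255) does not contain 114.255.101.216
  114.255.100.0/24 (114.255.100.0 - 114.255.100.255) does not contain 114.255.101.216
  114.255.108.0/23 (114.255.108.0 - 114.255.109.255) does not contain 114.255.101.216
  114.251.100.0/23 (114.251.100.0 - 114.251.101.255) does not contain 114.255.101.216
  114.255.96.0/23 (114.255.96.0 - 114.255.97.255) does not contain 114.255.101.216
  114.255.96.0/22 (114.255.96.0 - 114.255.99.255) does not contain 114.255.101.216
  114.250.0.0/15 (114.250.0.0 - 114.251.255.255) does not contain 114.255.101.216
Longest matching prefix is /14 -> next hop EDGE1.

EDGE1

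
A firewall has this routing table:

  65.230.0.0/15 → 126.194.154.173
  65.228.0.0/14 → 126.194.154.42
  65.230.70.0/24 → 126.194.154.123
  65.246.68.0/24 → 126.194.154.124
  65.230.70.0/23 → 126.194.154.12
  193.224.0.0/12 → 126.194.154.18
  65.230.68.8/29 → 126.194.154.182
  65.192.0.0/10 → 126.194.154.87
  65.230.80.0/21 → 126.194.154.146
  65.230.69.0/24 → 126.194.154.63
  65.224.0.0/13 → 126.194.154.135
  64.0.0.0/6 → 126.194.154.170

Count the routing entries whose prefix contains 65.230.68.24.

5

Prefixes containing 65.230.68.24:
  64.0.0.0/6 (64.0.0.0 - 67.255.255.255)
  65.192.0.0/10 (65.192.0.0 - 65.255.255.255)
  65.224.0.0/13 (65.224.0.0 - 65.231.255.255)
  65.228.0.0/14 (65.228.0.0 - 65.231.255.255)
  65.230.0.0/15 (65.230.0.0 - 65.231.255.255)
Total matching entries: 5.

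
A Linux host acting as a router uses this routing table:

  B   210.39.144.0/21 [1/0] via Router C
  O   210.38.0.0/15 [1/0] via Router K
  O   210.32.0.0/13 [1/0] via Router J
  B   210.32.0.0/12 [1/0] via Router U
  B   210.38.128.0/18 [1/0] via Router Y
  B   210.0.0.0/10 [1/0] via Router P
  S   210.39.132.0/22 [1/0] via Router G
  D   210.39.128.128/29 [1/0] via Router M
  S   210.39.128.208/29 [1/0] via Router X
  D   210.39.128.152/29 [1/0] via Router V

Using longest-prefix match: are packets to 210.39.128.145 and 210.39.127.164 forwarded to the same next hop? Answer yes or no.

210.39.128.145: longest match 210.38.0.0/15 -> Router K
210.39.127.164: longest match 210.38.0.0/15 -> Router K

yes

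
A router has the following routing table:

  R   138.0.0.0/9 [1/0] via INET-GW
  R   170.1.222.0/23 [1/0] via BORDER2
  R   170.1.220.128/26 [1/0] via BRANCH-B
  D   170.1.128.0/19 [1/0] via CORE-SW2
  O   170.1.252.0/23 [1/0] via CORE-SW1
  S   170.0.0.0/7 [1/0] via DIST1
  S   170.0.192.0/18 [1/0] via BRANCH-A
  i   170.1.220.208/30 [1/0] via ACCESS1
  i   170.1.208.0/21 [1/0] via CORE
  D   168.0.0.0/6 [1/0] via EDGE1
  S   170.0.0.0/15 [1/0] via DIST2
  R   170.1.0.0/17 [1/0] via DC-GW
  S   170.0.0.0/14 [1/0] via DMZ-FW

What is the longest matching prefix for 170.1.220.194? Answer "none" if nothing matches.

170.0.0.0/15

Entries matching 170.1.220.194:
  168.0.0.0/6 (168.0.0.0 - 171.255.255.255)
  170.0.0.0/7 (170.0.0.0 - 171.255.255.255)
  170.0.0.0/14 (170.0.0.0 - 170.3.255.255)
  170.0.0.0/15 (170.0.0.0 - 170.1.255.255)
Most specific is 170.0.0.0/15.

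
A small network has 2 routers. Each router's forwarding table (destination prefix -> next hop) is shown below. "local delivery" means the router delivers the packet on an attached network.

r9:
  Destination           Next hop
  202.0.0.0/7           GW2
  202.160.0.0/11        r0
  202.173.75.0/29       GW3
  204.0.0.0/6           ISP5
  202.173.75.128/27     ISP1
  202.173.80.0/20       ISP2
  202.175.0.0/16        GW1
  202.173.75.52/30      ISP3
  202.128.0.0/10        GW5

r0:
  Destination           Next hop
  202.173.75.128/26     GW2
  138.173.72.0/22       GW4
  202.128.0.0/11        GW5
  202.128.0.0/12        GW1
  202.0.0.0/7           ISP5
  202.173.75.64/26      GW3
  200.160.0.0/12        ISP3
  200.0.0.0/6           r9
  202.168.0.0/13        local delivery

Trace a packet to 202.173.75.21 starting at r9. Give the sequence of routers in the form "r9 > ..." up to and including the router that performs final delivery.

r9 > r0

At r9: longest match for 202.173.75.21 is 202.160.0.0/11 -> r0
At r0: longest match for 202.173.75.21 is 202.168.0.0/13 -> local delivery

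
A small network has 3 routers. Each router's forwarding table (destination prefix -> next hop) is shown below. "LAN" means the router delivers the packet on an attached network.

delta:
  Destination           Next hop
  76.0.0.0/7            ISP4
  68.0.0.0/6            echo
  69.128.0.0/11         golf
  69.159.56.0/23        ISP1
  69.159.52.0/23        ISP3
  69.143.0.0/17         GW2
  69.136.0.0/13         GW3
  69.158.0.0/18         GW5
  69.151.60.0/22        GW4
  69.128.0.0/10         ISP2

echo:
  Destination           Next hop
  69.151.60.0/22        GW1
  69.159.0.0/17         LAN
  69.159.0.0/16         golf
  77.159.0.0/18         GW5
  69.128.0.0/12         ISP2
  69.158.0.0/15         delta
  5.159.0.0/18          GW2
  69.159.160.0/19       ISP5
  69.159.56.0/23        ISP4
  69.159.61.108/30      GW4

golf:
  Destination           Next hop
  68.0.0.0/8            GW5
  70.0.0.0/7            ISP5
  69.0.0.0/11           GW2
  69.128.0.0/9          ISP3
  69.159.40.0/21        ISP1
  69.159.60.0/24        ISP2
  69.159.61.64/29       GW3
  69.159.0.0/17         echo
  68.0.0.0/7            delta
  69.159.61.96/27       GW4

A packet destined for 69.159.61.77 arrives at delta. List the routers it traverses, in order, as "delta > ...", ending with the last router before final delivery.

At delta: longest match for 69.159.61.77 is 69.128.0.0/11 -> golf
At golf: longest match for 69.159.61.77 is 69.159.0.0/17 -> echo
At echo: longest match for 69.159.61.77 is 69.159.0.0/17 -> LAN

delta > golf > echo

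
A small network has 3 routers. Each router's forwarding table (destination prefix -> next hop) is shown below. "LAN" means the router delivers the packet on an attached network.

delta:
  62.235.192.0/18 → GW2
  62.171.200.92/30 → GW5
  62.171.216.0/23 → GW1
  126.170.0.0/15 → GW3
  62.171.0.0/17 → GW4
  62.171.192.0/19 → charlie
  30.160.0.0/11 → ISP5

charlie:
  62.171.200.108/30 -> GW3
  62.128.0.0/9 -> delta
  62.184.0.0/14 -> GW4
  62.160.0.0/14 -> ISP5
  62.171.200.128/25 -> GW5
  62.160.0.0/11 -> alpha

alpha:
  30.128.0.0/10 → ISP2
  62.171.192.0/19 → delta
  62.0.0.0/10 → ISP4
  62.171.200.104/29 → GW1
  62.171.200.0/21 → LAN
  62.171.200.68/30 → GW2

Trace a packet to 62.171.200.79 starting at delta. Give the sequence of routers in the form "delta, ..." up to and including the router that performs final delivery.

delta, charlie, alpha

At delta: longest match for 62.171.200.79 is 62.171.192.0/19 -> charlie
At charlie: longest match for 62.171.200.79 is 62.160.0.0/11 -> alpha
At alpha: longest match for 62.171.200.79 is 62.171.200.0/21 -> LAN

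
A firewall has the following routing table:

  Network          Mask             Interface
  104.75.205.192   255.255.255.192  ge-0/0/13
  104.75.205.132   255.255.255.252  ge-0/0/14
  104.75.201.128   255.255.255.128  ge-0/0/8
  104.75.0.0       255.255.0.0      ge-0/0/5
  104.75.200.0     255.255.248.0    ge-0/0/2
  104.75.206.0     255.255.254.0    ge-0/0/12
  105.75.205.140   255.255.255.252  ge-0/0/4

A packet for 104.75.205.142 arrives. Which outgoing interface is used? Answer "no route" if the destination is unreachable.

Routes whose prefix contains 104.75.205.142:
  104.75.0.0/16 (104.75.0.0 - 104.75.255.255) -> ge-0/0/5
  104.75.200.0/21 (104.75.200.0 - 104.75.207.255) -> ge-0/0/2
More-specific entries that do NOT match:
  104.75.205.132/30 (104.75.205.132 - 104.75.205.135) does not contain 104.75.205.142
  105.75.205.140/30 (105.75.205.140 - 105.75.205.143) does not contain 104.75.205.142
  104.75.205.192/26 (104.75.205.192 - 104.75.205.255) does not contain 104.75.205.142
  104.75.201.128/25 (104.75.201.128 - 104.75.201.255) does not contain 104.75.205.142
  104.75.206.0/23 (104.75.206.0 - 104.75.207.255) does not contain 104.75.205.142
Longest matching prefix is /21 -> interface ge-0/0/2.

ge-0/0/2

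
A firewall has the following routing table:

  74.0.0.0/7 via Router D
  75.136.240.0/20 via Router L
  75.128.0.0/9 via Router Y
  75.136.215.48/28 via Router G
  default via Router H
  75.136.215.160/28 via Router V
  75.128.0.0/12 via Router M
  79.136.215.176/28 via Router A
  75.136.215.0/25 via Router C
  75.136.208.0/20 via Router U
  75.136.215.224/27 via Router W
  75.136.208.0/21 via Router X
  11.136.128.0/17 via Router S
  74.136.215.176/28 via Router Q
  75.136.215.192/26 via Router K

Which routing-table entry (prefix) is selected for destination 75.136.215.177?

Entries matching 75.136.215.177:
  0.0.0.0/0 (default, matches everything)
  74.0.0.0/7 (74.0.0.0 - 75.255.255.255)
  75.128.0.0/9 (75.128.0.0 - 75.255.255.255)
  75.128.0.0/12 (75.128.0.0 - 75.143.255.255)
  75.136.208.0/20 (75.136.208.0 - 75.136.223.255)
  75.136.208.0/21 (75.136.208.0 - 75.136.215.255)
Most specific is 75.136.208.0/21.

75.136.208.0/21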